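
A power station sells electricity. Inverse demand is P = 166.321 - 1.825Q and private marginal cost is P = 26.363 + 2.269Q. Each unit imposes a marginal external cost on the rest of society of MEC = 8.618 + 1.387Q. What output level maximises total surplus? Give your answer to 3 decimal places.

Q* = 23.963

Social marginal cost = private MC + MEC = 34.981 + 3.656Q.
Set SMC = demand: 34.981 + 3.656Q = 166.321 - 1.825Q → Q* = 23.9628.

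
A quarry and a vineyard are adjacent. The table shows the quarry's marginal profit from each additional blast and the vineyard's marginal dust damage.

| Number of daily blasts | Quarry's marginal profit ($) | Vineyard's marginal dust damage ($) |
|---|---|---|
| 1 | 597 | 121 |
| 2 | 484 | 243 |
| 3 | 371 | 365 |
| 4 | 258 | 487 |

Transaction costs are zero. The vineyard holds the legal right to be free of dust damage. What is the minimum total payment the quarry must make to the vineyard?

$729

Efficient level: marginal profit ≥ marginal dust damage through level 3, so k* = 3.
With the vineyard holding the right, the quarry must at least compensate total damage at k*: 121 + 243 + 365 = 729.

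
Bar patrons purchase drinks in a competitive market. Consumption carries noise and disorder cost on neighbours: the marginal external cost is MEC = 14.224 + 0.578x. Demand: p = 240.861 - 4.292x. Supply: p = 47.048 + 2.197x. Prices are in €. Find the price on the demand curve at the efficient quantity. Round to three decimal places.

Social marginal benefit = demand − MEC = 226.637 - 4.870x.
Set SMB = MC: 226.637 - 4.870x = 47.048 + 2.197x → x* = 25.4123.
Consumer price on the demand curve at x*: 240.861 − 4.292×25.4123 = 131.7914.

P = €131.791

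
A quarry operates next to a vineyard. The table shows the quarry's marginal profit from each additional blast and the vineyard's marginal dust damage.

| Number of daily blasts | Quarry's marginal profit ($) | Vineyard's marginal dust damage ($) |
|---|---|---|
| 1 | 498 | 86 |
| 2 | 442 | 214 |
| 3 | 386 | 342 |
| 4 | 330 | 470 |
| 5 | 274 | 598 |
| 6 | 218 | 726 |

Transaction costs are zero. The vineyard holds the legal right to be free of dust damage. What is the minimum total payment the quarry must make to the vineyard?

Efficient level: marginal profit ≥ marginal dust damage through level 3, so k* = 3.
With the vineyard holding the right, the quarry must at least compensate total damage at k*: 86 + 214 + 342 = 642.

$642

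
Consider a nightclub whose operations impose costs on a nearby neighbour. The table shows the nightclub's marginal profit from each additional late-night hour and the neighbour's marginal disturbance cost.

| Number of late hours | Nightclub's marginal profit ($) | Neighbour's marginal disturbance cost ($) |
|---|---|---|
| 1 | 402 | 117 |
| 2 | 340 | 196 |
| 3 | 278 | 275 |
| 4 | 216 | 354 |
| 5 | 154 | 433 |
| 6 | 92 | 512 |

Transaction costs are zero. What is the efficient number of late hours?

3

Bargaining reaches the level where marginal profit last exceeds marginal disturbance cost.
That holds through level 3 (278 ≥ 275) but not at 4 (216 < 354).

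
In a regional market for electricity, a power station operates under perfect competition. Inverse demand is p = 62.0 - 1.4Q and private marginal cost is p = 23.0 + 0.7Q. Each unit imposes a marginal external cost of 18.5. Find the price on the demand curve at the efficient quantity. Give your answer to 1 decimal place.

P = 48.3

Social marginal cost = private MC + MEC = 41.5 + 0.7Q.
Set SMC = demand: 41.5 + 0.7Q = 62.0 - 1.4Q → Q* = 9.7619.
Consumer price on the demand curve at Q*: 62.0 − 1.4×9.7619 = 48.3333.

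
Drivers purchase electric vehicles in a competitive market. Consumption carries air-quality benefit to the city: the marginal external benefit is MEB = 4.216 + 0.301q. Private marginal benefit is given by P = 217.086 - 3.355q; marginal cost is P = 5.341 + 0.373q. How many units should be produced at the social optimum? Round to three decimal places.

Social marginal benefit = demand + MEB = 221.302 - 3.054q.
Set SMB = MC: 221.302 - 3.054q = 5.341 + 0.373q → q* = 63.0175.

q* = 63.018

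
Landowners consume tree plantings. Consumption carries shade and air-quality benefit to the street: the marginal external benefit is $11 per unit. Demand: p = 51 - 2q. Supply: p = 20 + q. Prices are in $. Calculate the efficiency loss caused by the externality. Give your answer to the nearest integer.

Market equilibrium (private): 20 + q = 51 - 2q → q_m = 10.3333.
Social marginal benefit = demand + MEB = 62 - 2q.
Set SMB = MC: 62 - 2q = 20 + q → q* = 14.0000.
Between q* and q_m the wedge SMB − MC runs linearly from 0 to MEB(q_m), so the loss is a triangle.
DWL = ½ × 3.6667 × 11.0000 = 20.1669.

DWL = $20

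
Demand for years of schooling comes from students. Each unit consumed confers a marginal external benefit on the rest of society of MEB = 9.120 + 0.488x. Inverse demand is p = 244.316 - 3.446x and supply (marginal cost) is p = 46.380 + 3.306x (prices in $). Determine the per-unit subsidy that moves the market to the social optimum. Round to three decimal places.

Social marginal benefit = demand + MEB = 253.436 - 2.958x.
Set SMB = MC: 253.436 - 2.958x = 46.380 + 3.306x → x* = 33.0549.
The Pigouvian subsidy equals MEB at x*: 9.120 + 0.488×33.0549 = 25.2508.

subsidy = $25.251 per unit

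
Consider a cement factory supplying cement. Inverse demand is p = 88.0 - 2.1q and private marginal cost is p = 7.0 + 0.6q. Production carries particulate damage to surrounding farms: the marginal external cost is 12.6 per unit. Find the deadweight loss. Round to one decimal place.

DWL = 29.4

Market equilibrium (private): 7.0 + 0.6q = 88.0 - 2.1q → q_m = 30.0000.
Social marginal cost = private MC + MEC = 19.6 + 0.6q.
Set SMC = demand: 19.6 + 0.6q = 88.0 - 2.1q → q* = 25.3333.
Height of the DWL triangle at q_m is SMC(q_m) − demand(q_m) = MEC(q_m) = 12.6000.
DWL = ½ × 4.6667 × 12.6000 = 29.4002.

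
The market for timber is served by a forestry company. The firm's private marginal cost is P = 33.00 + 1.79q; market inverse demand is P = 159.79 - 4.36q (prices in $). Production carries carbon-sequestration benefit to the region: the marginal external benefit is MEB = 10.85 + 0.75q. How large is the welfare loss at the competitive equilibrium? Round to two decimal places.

DWL = $64.10

Market equilibrium (private): 33.00 + 1.79q = 159.79 - 4.36q → q_m = 20.6163.
Social marginal cost = private MC − MEB = 22.15 + 1.04q.
Set SMC = demand: 22.15 + 1.04q = 159.79 - 4.36q → q* = 25.4889.
The welfare-loss triangle has base |q_m − q*| and height MEB(q_m) (the vertical gap between SMC and demand is zero at q* and MEB at q_m).
DWL = ½ × 4.8726 × 26.3122 = 64.1044.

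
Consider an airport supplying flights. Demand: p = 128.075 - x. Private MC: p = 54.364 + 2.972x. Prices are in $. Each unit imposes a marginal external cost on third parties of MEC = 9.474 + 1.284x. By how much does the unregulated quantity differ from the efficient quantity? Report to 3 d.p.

6.336 units

Market equilibrium (private): 54.364 + 2.972x = 128.075 - x → x_m = 18.5577.
Social marginal cost = private MC + MEC = 63.838 + 4.256x.
Set SMC = demand: 63.838 + 4.256x = 128.075 - x → x* = 12.2217.
Gap = |18.5577 − 12.2217| = 6.3360.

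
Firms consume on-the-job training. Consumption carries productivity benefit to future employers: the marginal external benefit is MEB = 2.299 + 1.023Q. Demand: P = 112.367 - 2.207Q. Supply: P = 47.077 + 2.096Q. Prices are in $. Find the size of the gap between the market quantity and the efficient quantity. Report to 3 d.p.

Market equilibrium (private): 47.077 + 2.096Q = 112.367 - 2.207Q → Q_m = 15.1731.
Social marginal benefit = demand + MEB = 114.666 - 1.184Q.
Set SMB = MC: 114.666 - 1.184Q = 47.077 + 2.096Q → Q* = 20.6064.
Gap = |15.1731 − 20.6064| = 5.4333.

5.433 units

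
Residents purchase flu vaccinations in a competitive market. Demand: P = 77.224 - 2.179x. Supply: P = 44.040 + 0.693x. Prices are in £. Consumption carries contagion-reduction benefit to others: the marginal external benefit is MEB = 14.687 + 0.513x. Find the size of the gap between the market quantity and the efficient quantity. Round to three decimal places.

8.739 units

Market equilibrium (private): 44.040 + 0.693x = 77.224 - 2.179x → x_m = 11.5543.
Social marginal benefit = demand + MEB = 91.911 - 1.666x.
Set SMB = MC: 91.911 - 1.666x = 44.040 + 0.693x → x* = 20.2929.
Gap = |11.5543 − 20.2929| = 8.7386.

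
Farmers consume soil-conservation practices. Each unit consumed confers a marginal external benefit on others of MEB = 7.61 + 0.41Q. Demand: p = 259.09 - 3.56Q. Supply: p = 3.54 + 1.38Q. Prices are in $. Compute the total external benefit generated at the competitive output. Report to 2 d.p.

Market equilibrium (private): 3.54 + 1.38Q = 259.09 - 3.56Q → Q_m = 51.7308.
Total external benefit = ∫₀^{Q_m} (7.61 + 0.41Q) dQ = 7.61×51.7308 + ½×0.41×51.7308² = 942.2669.

$942.27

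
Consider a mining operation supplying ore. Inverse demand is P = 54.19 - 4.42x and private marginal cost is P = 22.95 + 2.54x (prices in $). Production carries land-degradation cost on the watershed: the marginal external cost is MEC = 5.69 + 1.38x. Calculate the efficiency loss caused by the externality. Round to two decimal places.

Market equilibrium (private): 22.95 + 2.54x = 54.19 - 4.42x → x_m = 4.4885.
Social marginal cost = private MC + MEC = 28.64 + 3.92x.
Set SMC = demand: 28.64 + 3.92x = 54.19 - 4.42x → x* = 3.0635.
The loss is the area between SMC and demand from x* to x_m; with linear curves that's a triangle of height MEC(x_m).
DWL = ½ × 1.4250 × 11.8841 = 8.4674.

DWL = $8.47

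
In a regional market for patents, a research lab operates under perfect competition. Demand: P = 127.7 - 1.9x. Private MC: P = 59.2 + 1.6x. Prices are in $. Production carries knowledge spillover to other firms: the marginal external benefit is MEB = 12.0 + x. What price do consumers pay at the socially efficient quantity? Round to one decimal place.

Social marginal cost = private MC − MEB = 47.2 + 0.6x.
Set SMC = demand: 47.2 + 0.6x = 127.7 - 1.9x → x* = 32.2000.
Consumer price on the demand curve at x*: 127.7 − 1.9×32.2000 = 66.5200.

P = $66.5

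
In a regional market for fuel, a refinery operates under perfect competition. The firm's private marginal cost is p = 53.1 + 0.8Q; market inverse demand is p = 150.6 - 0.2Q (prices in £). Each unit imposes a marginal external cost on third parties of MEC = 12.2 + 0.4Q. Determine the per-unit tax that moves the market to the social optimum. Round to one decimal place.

tax = £36.6 per unit

Social marginal cost = private MC + MEC = 65.3 + 1.2Q.
Set SMC = demand: 65.3 + 1.2Q = 150.6 - 0.2Q → Q* = 60.9286.
The Pigouvian tax equals MEC at Q*: 12.2 + 0.4×60.9286 = 36.5714.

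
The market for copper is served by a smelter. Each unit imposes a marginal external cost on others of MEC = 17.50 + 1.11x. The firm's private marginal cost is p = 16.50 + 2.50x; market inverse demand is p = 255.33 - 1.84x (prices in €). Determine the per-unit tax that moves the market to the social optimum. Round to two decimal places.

tax = €62.58 per unit

Social marginal cost = private MC + MEC = 34.00 + 3.61x.
Set SMC = demand: 34.00 + 3.61x = 255.33 - 1.84x → x* = 40.6110.
The Pigouvian tax equals MEC at x*: 17.50 + 1.11×40.6110 = 62.5782.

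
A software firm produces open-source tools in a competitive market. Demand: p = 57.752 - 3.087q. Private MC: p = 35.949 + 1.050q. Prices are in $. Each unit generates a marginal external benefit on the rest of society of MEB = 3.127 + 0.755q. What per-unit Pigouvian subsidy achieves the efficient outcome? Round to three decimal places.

subsidy = $8.692 per unit

Social marginal cost = private MC − MEB = 32.822 + 0.295q.
Set SMC = demand: 32.822 + 0.295q = 57.752 - 3.087q → q* = 7.3714.
The Pigouvian subsidy equals MEB at q*: 3.127 + 0.755×7.3714 = 8.6924.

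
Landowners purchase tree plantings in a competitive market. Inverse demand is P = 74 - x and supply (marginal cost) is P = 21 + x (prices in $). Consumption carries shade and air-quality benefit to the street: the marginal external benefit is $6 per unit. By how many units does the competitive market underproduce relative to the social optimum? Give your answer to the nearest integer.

Market equilibrium (private): 21 + x = 74 - x → x_m = 26.5000.
Social marginal benefit = demand + MEB = 80 - x.
Set SMB = MC: 80 - x = 21 + x → x* = 29.5000.
Gap = |26.5000 − 29.5000| = 3.0000.

3 units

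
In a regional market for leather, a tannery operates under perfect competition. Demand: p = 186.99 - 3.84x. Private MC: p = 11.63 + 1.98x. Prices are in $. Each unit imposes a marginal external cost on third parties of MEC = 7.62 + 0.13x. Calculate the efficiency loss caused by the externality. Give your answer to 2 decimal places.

Market equilibrium (private): 11.63 + 1.98x = 186.99 - 3.84x → x_m = 30.1306.
Social marginal cost = private MC + MEC = 19.25 + 2.11x.
Set SMC = demand: 19.25 + 2.11x = 186.99 - 3.84x → x* = 28.1916.
The welfare-loss triangle has base |x_m − x*| and height MEC(x_m) (the vertical gap between SMC and demand is zero at x* and MEC at x_m).
DWL = ½ × 1.9390 × 11.5370 = 11.1851.

DWL = $11.19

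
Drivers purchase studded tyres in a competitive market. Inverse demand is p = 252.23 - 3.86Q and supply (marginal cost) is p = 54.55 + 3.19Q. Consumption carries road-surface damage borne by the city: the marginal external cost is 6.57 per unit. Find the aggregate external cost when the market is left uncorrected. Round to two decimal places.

Market equilibrium (private): 54.55 + 3.19Q = 252.23 - 3.86Q → Q_m = 28.0397.
Total external cost = MEC × Q_m = 6.57 × 28.0397 = 184.2208.

184.22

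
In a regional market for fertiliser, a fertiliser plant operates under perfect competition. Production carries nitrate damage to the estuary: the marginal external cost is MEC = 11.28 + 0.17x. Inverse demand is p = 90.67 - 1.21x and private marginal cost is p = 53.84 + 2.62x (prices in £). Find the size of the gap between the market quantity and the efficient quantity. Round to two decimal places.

Market equilibrium (private): 53.84 + 2.62x = 90.67 - 1.21x → x_m = 9.6162.
Social marginal cost = private MC + MEC = 65.12 + 2.79x.
Set SMC = demand: 65.12 + 2.79x = 90.67 - 1.21x → x* = 6.3875.
Gap = |9.6162 − 6.3875| = 3.2287.

3.23 units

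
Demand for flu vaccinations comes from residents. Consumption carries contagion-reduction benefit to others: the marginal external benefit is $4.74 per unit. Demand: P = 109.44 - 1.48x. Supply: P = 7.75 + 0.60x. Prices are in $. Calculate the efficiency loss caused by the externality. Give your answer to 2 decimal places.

Market equilibrium (private): 7.75 + 0.60x = 109.44 - 1.48x → x_m = 48.8894.
Social marginal benefit = demand + MEB = 114.18 - 1.48x.
Set SMB = MC: 114.18 - 1.48x = 7.75 + 0.60x → x* = 51.1683.
Between x* and x_m the wedge SMB − MC runs linearly from 0 to MEB(x_m), so the loss is a triangle.
DWL = ½ × 2.2789 × 4.7400 = 5.4010.

DWL = $5.40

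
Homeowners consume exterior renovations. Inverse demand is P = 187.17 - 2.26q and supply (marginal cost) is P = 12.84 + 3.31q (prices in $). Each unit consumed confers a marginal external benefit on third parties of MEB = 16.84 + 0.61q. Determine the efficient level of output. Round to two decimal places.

q* = 38.54

Social marginal benefit = demand + MEB = 204.01 - 1.65q.
Set SMB = MC: 204.01 - 1.65q = 12.84 + 3.31q → q* = 38.5423.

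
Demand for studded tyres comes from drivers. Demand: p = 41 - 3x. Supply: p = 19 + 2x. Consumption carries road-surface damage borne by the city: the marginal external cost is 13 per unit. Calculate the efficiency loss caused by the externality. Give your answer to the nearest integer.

DWL = 17

Market equilibrium (private): 19 + 2x = 41 - 3x → x_m = 4.4000.
Social marginal benefit = demand − MEC = 28 - 3x.
Set SMB = MC: 28 - 3x = 19 + 2x → x* = 1.8000.
Height of the DWL triangle at x_m is MC(x_m) − SMB(x_m) = MEC(x_m) = 13.0000.
DWL = ½ × 2.6000 × 13.0000 = 16.9000.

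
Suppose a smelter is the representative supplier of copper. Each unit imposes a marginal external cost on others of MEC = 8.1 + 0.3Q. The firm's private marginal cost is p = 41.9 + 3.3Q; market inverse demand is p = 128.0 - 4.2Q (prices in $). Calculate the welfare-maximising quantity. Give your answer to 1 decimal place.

Social marginal cost = private MC + MEC = 50.0 + 3.6Q.
Set SMC = demand: 50.0 + 3.6Q = 128.0 - 4.2Q → Q* = 10.0000.

Q* = 10.0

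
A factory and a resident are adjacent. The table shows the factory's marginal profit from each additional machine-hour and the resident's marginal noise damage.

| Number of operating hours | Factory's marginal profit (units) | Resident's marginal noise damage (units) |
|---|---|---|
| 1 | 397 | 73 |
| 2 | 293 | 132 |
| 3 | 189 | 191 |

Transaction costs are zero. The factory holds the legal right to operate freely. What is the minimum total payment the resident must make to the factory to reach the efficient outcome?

189

Left alone the factory would choose level 3 (marginal profit stays positive).
Efficient level: k* = 2 (marginal profit ≥ marginal noise damage through 2).
The resident must at least cover the factory's forgone profit from cutting 3→2: 189 = 189.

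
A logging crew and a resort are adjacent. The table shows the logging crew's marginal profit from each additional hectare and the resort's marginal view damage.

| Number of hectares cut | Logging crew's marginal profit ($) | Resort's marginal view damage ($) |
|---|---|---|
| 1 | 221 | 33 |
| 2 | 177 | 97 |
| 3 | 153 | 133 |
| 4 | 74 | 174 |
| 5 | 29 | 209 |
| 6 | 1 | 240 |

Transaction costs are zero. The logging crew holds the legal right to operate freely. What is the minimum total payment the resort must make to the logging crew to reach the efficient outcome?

$104

Left alone the logging crew would choose level 6 (marginal profit stays positive).
Efficient level: k* = 3 (marginal profit ≥ marginal view damage through 3).
The resort must at least cover the logging crew's forgone profit from cutting 6→3: 74 + 29 + 1 = 104.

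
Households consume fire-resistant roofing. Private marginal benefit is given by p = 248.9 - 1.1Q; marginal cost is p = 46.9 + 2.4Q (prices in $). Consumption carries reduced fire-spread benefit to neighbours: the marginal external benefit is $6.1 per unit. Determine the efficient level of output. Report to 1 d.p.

Social marginal benefit = demand + MEB = 255.0 - 1.1Q.
Set SMB = MC: 255.0 - 1.1Q = 46.9 + 2.4Q → Q* = 59.4571.

Q* = 59.5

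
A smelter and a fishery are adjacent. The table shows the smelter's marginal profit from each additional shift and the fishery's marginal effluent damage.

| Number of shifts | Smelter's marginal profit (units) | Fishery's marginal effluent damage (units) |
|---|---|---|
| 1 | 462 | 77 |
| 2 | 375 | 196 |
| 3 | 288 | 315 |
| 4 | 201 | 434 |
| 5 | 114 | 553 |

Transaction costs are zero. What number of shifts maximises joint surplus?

2

Bargaining reaches the level where marginal profit last exceeds marginal effluent damage.
That holds through level 2 (375 ≥ 196) but not at 3 (288 < 315).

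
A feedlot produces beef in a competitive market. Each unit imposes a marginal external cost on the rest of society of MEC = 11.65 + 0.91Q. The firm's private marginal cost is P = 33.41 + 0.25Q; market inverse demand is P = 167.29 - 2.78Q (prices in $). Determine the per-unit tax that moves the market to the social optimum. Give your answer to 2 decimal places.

tax = $39.88 per unit

Social marginal cost = private MC + MEC = 45.06 + 1.16Q.
Set SMC = demand: 45.06 + 1.16Q = 167.29 - 2.78Q → Q* = 31.0228.
The Pigouvian tax equals MEC at Q*: 11.65 + 0.91×31.0228 = 39.8807.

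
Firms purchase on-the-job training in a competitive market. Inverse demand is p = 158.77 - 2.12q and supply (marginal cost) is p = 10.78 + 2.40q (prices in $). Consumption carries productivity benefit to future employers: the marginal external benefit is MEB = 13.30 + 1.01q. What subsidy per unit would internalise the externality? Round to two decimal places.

Social marginal benefit = demand + MEB = 172.07 - 1.11q.
Set SMB = MC: 172.07 - 1.11q = 10.78 + 2.40q → q* = 45.9516.
The Pigouvian subsidy equals MEB at q*: 13.30 + 1.01×45.9516 = 59.7111.

subsidy = $59.71 per unit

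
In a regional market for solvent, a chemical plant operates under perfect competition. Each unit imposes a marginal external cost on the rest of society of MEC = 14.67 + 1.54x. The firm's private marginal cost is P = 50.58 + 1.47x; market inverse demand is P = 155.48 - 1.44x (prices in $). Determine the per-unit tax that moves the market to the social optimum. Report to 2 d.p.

Social marginal cost = private MC + MEC = 65.25 + 3.01x.
Set SMC = demand: 65.25 + 3.01x = 155.48 - 1.44x → x* = 20.2764.
The Pigouvian tax equals MEC at x*: 14.67 + 1.54×20.2764 = 45.8957.

tax = $45.90 per unit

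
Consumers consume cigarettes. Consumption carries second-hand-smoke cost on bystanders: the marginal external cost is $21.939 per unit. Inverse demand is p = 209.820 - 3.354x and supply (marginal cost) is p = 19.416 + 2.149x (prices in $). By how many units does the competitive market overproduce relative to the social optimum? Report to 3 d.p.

Market equilibrium (private): 19.416 + 2.149x = 209.820 - 3.354x → x_m = 34.6000.
Social marginal benefit = demand − MEC = 187.881 - 3.354x.
Set SMB = MC: 187.881 - 3.354x = 19.416 + 2.149x → x* = 30.6133.
Gap = |34.6000 − 30.6133| = 3.9867.

3.987 units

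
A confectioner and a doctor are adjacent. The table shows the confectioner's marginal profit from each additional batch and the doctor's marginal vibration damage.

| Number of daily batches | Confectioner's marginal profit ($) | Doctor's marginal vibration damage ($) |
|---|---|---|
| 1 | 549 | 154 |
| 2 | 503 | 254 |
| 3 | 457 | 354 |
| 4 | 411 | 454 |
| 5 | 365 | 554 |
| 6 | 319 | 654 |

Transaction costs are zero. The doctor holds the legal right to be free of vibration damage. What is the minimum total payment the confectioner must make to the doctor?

$762

Efficient level: marginal profit ≥ marginal vibration damage through level 3, so k* = 3.
With the doctor holding the right, the confectioner must at least compensate total damage at k*: 154 + 254 + 354 = 762.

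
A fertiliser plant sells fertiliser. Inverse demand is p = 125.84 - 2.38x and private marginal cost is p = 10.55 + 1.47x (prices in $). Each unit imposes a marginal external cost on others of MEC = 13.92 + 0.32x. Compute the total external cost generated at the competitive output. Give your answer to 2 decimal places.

Market equilibrium (private): 10.55 + 1.47x = 125.84 - 2.38x → x_m = 29.9455.
Total external cost = ∫₀^{x_m} (13.92 + 0.32x) dx = 13.92×29.9455 + ½×0.32×29.9455² = 560.3186.

$560.32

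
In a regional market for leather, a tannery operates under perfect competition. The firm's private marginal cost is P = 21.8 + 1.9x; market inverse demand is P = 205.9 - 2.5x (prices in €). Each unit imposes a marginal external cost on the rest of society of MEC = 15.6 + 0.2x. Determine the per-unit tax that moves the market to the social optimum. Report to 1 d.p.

Social marginal cost = private MC + MEC = 37.4 + 2.1x.
Set SMC = demand: 37.4 + 2.1x = 205.9 - 2.5x → x* = 36.6304.
The Pigouvian tax equals MEC at x*: 15.6 + 0.2×36.6304 = 22.9261.

tax = €22.9 per unit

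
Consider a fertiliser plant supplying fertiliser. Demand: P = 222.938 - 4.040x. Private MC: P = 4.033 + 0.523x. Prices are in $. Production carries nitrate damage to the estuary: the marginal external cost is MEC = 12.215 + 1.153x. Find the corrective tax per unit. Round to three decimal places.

tax = $53.907 per unit

Social marginal cost = private MC + MEC = 16.248 + 1.676x.
Set SMC = demand: 16.248 + 1.676x = 222.938 - 4.040x → x* = 36.1599.
The Pigouvian tax equals MEC at x*: 12.215 + 1.153×36.1599 = 53.9074.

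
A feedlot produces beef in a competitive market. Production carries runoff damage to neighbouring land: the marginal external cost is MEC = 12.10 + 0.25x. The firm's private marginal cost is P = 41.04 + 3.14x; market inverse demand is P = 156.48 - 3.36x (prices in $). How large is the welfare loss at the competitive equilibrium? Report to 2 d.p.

Market equilibrium (private): 41.04 + 3.14x = 156.48 - 3.36x → x_m = 17.7600.
Social marginal cost = private MC + MEC = 53.14 + 3.39x.
Set SMC = demand: 53.14 + 3.39x = 156.48 - 3.36x → x* = 15.3096.
The welfare-loss triangle has base |x_m − x*| and height MEC(x_m) (the vertical gap between SMC and demand is zero at x* and MEC at x_m).
DWL = ½ × 2.4504 × 16.5400 = 20.2648.

DWL = $20.26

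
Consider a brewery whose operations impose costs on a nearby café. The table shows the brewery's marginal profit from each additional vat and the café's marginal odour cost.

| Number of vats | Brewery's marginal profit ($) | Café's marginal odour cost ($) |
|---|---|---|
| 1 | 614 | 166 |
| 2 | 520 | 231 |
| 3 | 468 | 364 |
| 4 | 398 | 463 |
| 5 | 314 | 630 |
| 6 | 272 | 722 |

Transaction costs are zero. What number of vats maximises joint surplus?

Bargaining reaches the level where marginal profit last exceeds marginal odour cost.
That holds through level 3 (468 ≥ 364) but not at 4 (398 < 463).

3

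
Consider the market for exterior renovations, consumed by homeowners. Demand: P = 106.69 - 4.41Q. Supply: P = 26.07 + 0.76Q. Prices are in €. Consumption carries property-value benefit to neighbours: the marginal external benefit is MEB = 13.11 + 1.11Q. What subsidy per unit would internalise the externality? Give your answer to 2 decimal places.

Social marginal benefit = demand + MEB = 119.80 - 3.30Q.
Set SMB = MC: 119.80 - 3.30Q = 26.07 + 0.76Q → Q* = 23.0862.
The Pigouvian subsidy equals MEB at Q*: 13.11 + 1.11×23.0862 = 38.7357.

subsidy = €38.74 per unit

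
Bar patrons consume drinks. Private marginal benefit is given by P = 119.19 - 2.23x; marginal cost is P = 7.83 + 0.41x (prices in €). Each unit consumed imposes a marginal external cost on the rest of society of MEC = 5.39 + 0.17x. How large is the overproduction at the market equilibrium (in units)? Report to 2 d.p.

Market equilibrium (private): 7.83 + 0.41x = 119.19 - 2.23x → x_m = 42.1818.
Social marginal benefit = demand − MEC = 113.80 - 2.40x.
Set SMB = MC: 113.80 - 2.40x = 7.83 + 0.41x → x* = 37.7117.
Gap = |42.1818 − 37.7117| = 4.4701.

4.47 units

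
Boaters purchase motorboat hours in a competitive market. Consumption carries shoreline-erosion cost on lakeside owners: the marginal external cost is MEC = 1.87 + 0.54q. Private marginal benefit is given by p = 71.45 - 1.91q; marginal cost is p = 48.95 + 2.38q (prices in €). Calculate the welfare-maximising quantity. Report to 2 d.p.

q* = 4.27

Social marginal benefit = demand − MEC = 69.58 - 2.45q.
Set SMB = MC: 69.58 - 2.45q = 48.95 + 2.38q → q* = 4.2712.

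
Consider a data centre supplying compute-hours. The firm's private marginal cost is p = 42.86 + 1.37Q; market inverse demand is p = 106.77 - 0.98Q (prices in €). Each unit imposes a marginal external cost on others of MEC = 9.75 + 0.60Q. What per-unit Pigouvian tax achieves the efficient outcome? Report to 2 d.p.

tax = €20.77 per unit

Social marginal cost = private MC + MEC = 52.61 + 1.97Q.
Set SMC = demand: 52.61 + 1.97Q = 106.77 - 0.98Q → Q* = 18.3593.
The Pigouvian tax equals MEC at Q*: 9.75 + 0.60×18.3593 = 20.7656.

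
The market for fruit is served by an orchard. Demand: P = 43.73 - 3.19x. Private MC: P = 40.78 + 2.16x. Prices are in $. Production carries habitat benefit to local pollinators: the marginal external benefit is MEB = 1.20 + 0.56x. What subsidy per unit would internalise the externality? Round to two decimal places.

Social marginal cost = private MC − MEB = 39.58 + 1.60x.
Set SMC = demand: 39.58 + 1.60x = 43.73 - 3.19x → x* = 0.8664.
The Pigouvian subsidy equals MEB at x*: 1.20 + 0.56×0.8664 = 1.6852.

subsidy = $1.69 per unit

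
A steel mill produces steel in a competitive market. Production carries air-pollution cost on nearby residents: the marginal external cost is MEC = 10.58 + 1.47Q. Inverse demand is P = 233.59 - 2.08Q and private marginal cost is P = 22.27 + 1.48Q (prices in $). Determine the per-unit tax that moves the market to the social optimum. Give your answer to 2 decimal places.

tax = $69.25 per unit

Social marginal cost = private MC + MEC = 32.85 + 2.95Q.
Set SMC = demand: 32.85 + 2.95Q = 233.59 - 2.08Q → Q* = 39.9085.
The Pigouvian tax equals MEC at Q*: 10.58 + 1.47×39.9085 = 69.2455.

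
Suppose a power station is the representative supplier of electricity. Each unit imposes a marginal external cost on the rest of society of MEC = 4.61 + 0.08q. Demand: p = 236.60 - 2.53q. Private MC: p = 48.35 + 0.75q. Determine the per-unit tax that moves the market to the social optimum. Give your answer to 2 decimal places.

Social marginal cost = private MC + MEC = 52.96 + 0.83q.
Set SMC = demand: 52.96 + 0.83q = 236.60 - 2.53q → q* = 54.6548.
The Pigouvian tax equals MEC at q*: 4.61 + 0.08×54.6548 = 8.9824.

tax = 8.98 per unit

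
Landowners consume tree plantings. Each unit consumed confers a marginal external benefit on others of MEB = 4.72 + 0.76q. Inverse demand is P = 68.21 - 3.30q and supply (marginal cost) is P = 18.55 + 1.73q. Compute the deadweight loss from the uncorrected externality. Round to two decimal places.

Market equilibrium (private): 18.55 + 1.73q = 68.21 - 3.30q → q_m = 9.8728.
Social marginal benefit = demand + MEB = 72.93 - 2.54q.
Set SMB = MC: 72.93 - 2.54q = 18.55 + 1.73q → q* = 12.7354.
Between q* and q_m the wedge SMB − MC runs linearly from 0 to MEB(q_m), so the loss is a triangle.
DWL = ½ × 2.8626 × 12.2233 = 17.4952.

DWL = 17.50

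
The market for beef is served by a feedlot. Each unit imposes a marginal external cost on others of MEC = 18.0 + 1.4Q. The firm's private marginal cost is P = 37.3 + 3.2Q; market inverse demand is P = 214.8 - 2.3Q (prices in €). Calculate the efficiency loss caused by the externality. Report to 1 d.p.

Market equilibrium (private): 37.3 + 3.2Q = 214.8 - 2.3Q → Q_m = 32.2727.
Social marginal cost = private MC + MEC = 55.3 + 4.6Q.
Set SMC = demand: 55.3 + 4.6Q = 214.8 - 2.3Q → Q* = 23.1159.
The welfare-loss triangle has base |Q_m − Q*| and height MEC(Q_m) (the vertical gap between SMC and demand is zero at Q* and MEC at Q_m).
DWL = ½ × 9.1568 × 63.1818 = 289.2716.

DWL = €289.3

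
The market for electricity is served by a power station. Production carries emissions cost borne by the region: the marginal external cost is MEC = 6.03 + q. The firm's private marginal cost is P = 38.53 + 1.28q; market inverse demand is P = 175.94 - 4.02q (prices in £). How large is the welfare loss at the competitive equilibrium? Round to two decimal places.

DWL = £81.05

Market equilibrium (private): 38.53 + 1.28q = 175.94 - 4.02q → q_m = 25.9264.
Social marginal cost = private MC + MEC = 44.56 + 2.28q.
Set SMC = demand: 44.56 + 2.28q = 175.94 - 4.02q → q* = 20.8540.
The loss is the area between SMC and demand from q* to q_m; with linear curves that's a triangle of height MEC(q_m).
DWL = ½ × 5.0724 × 31.9564 = 81.0478.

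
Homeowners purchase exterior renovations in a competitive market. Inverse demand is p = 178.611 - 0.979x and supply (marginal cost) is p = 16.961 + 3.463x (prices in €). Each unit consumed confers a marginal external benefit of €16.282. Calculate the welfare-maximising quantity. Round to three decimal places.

Social marginal benefit = demand + MEB = 194.893 - 0.979x.
Set SMB = MC: 194.893 - 0.979x = 16.961 + 3.463x → x* = 40.0567.

x* = 40.057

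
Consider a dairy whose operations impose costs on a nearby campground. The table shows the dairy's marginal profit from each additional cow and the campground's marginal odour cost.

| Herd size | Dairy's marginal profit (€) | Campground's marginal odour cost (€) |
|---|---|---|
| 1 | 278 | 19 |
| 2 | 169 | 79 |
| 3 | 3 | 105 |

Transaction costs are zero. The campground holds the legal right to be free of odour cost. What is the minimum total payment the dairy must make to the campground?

Efficient level: marginal profit ≥ marginal odour cost through level 2, so k* = 2.
With the campground holding the right, the dairy must at least compensate total damage at k*: 19 + 79 = 98.

€98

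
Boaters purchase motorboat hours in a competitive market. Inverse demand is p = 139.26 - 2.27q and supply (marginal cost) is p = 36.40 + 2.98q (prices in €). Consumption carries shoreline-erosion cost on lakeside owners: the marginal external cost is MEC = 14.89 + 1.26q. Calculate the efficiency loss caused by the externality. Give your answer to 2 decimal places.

DWL = €120.30

Market equilibrium (private): 36.40 + 2.98q = 139.26 - 2.27q → q_m = 19.5924.
Social marginal benefit = demand − MEC = 124.37 - 3.53q.
Set SMB = MC: 124.37 - 3.53q = 36.40 + 2.98q → q* = 13.5131.
The welfare-loss triangle has base |q_m − q*| and height MEC(q_m) (the vertical gap between SMB and MC is zero at q* and MEC at q_m).
DWL = ½ × 6.0793 × 39.5764 = 120.2984.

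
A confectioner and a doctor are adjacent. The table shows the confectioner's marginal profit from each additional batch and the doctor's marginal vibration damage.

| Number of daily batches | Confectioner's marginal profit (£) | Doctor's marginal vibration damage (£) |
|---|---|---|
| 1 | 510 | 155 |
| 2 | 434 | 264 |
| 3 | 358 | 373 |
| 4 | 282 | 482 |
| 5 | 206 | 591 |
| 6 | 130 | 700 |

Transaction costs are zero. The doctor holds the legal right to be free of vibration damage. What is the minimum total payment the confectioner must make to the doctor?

Efficient level: marginal profit ≥ marginal vibration damage through level 2, so k* = 2.
With the doctor holding the right, the confectioner must at least compensate total damage at k*: 155 + 264 = 419.

£419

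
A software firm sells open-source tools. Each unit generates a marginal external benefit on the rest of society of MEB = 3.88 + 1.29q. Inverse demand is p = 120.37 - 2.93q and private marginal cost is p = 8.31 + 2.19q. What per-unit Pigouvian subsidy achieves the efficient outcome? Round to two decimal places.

subsidy = 42.93 per unit

Social marginal cost = private MC − MEB = 4.43 + 0.90q.
Set SMC = demand: 4.43 + 0.90q = 120.37 - 2.93q → q* = 30.2715.
The Pigouvian subsidy equals MEB at q*: 3.88 + 1.29×30.2715 = 42.9302.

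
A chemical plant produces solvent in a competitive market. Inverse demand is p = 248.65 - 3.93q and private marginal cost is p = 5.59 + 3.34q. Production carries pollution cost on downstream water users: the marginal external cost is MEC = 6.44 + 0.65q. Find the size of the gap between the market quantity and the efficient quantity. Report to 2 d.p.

3.56 units

Market equilibrium (private): 5.59 + 3.34q = 248.65 - 3.93q → q_m = 33.4333.
Social marginal cost = private MC + MEC = 12.03 + 3.99q.
Set SMC = demand: 12.03 + 3.99q = 248.65 - 3.93q → q* = 29.8763.
Gap = |33.4333 − 29.8763| = 3.5570.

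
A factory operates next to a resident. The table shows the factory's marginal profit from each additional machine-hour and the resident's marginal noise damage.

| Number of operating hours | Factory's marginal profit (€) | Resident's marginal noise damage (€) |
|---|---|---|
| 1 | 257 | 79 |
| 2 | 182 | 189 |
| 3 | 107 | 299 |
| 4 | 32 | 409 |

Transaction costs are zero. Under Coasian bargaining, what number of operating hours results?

Bargaining reaches the level where marginal profit last exceeds marginal noise damage.
That holds through level 1 (257 ≥ 79) but not at 2 (182 < 189).

1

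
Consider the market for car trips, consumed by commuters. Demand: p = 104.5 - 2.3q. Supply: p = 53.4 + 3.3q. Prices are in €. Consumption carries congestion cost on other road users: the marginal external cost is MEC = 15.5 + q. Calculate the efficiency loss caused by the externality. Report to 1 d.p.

Market equilibrium (private): 53.4 + 3.3q = 104.5 - 2.3q → q_m = 9.1250.
Social marginal benefit = demand − MEC = 89.0 - 3.3q.
Set SMB = MC: 89.0 - 3.3q = 53.4 + 3.3q → q* = 5.3939.
The loss is the area between SMB and MC from q* to q_m; with linear curves that's a triangle of height MEC(q_m).
DWL = ½ × 3.7311 × 24.6250 = 45.9392.

DWL = €45.9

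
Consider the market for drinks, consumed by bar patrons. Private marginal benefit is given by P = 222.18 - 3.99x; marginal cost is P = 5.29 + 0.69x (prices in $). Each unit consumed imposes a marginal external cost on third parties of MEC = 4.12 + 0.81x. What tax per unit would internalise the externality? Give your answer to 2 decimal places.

Social marginal benefit = demand − MEC = 218.06 - 4.80x.
Set SMB = MC: 218.06 - 4.80x = 5.29 + 0.69x → x* = 38.7559.
The Pigouvian tax equals MEC at x*: 4.12 + 0.81×38.7559 = 35.5123.

tax = $35.51 per unit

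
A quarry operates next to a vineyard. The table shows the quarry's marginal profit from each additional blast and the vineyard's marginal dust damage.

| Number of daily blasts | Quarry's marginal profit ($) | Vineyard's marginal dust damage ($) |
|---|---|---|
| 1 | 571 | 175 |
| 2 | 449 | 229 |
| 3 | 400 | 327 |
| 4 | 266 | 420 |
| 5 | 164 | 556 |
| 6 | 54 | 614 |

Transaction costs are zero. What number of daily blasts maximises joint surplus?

3

Bargaining reaches the level where marginal profit last exceeds marginal dust damage.
That holds through level 3 (400 ≥ 327) but not at 4 (266 < 420).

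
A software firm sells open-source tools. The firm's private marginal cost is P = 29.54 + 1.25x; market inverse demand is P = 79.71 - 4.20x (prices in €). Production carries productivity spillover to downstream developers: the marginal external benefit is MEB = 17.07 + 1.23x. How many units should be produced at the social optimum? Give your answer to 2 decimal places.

Social marginal cost = private MC − MEB = 12.47 + 0.02x.
Set SMC = demand: 12.47 + 0.02x = 79.71 - 4.20x → x* = 15.9336.

x* = 15.93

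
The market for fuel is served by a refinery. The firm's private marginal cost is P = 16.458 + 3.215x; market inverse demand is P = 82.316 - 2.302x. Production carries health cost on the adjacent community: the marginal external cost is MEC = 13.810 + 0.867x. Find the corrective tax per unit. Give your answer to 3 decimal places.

Social marginal cost = private MC + MEC = 30.268 + 4.082x.
Set SMC = demand: 30.268 + 4.082x = 82.316 - 2.302x → x* = 8.1529.
The Pigouvian tax equals MEC at x*: 13.810 + 0.867×8.1529 = 20.8786.

tax = 20.879 per unit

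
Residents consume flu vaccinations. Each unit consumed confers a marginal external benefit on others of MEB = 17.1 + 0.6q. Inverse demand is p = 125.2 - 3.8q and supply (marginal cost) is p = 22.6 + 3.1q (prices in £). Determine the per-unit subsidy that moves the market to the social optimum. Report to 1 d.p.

Social marginal benefit = demand + MEB = 142.3 - 3.2q.
Set SMB = MC: 142.3 - 3.2q = 22.6 + 3.1q → q* = 19.0000.
The Pigouvian subsidy equals MEB at q*: 17.1 + 0.6×19.0000 = 28.5000.

subsidy = £28.5 per unit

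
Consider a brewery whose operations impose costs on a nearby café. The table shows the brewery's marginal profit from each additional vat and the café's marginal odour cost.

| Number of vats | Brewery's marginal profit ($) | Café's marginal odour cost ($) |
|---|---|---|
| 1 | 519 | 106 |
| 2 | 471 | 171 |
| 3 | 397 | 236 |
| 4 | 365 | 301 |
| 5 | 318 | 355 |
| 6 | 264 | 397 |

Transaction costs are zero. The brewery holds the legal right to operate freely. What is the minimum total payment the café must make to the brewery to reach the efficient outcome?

Left alone the brewery would choose level 6 (marginal profit stays positive).
Efficient level: k* = 4 (marginal profit ≥ marginal odour cost through 4).
The café must at least cover the brewery's forgone profit from cutting 6→4: 318 + 264 = 582.

$582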